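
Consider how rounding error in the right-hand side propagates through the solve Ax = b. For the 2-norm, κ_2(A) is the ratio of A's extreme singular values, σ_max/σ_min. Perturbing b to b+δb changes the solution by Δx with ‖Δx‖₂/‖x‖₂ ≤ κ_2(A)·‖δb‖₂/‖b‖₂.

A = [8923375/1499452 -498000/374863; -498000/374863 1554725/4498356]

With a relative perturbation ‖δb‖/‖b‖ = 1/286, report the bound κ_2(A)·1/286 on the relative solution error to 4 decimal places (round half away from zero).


M = AᵀA = [49729140625/1337511184 -699275000/83594449; -699275000/83594449 22682775625/12037600656]. tr(M)=139870625/3580488, det(M)=9765625/114575616
eigenvalues of AᵀA: λ = (tr ± √(tr²−4·det))/2 = 625/16, 15625/7160976
κ = σ_max/σ_min = (25/4)/(125/2676) = 133.8000
worst-case relative error ≤ 133.8000 × 1/286 = 0.4678

0.4678


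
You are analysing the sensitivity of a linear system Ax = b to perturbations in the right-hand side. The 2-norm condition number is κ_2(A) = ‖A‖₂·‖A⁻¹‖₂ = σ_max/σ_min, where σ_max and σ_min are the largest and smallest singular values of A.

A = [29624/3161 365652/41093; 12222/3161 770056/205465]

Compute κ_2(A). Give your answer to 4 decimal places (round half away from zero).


form AᵀA = [1026958660/9991921 4890153744/49959605; 4890153744/49959605 23287105744/249798025] with trace 58217684/297025 and determinant 153664/297025
eigenvalues of AᵀA: λ = (tr ± √(tr²−4·det))/2 = 196, 784/297025
σ_max=√196=14, σ_min=√(784/297025)=(28/545) → κ = 272.5000

272.5000


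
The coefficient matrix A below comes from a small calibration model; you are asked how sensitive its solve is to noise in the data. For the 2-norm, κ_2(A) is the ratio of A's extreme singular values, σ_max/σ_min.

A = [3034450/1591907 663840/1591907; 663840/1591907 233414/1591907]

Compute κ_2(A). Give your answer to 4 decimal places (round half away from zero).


AᵀA = [5739780100/1507535929 1290504960/1507535929; 1290504960/1507535929 294566116/1507535929]; tr = 3589736/896809, det = 10000/896809
char-poly roots: 4 and 2500/896809
so κ_2 = √(4 / (2500/896809)) = 37.8800

37.8800


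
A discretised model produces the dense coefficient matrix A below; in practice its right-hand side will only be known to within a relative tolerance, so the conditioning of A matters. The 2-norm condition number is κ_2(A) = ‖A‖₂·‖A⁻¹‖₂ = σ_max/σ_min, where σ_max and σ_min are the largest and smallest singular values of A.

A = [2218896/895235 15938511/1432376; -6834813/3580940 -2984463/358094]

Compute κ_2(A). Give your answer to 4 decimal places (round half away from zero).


349.3600

M = AᵀA = [5019626403441/512925251344 11152828962855/256462625672; 11152828962855/256462625672 396548443271025/2051701005376]. tr(M)=247844704869/1220524096, det(M)=6597500625/19528385536
solving λ² − 247844704869/1220524096·λ + 6597500625/19528385536 = 0 gives λ = 3249/16, 2030625/1220524096
so κ_2 = √((3249/16) / (2030625/1220524096)) = 349.3600


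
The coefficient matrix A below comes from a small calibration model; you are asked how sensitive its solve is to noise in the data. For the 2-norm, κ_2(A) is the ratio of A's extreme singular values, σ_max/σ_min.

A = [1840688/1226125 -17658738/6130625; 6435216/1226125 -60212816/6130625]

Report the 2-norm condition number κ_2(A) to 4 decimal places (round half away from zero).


360.6250

M = AᵀA = [71680219648/2405412025 -671978726496/12027060125; -671978726496/12027060125 6299862781444/60135300625]. tr(M)=27999544196/208080625, det(M)=724255744/5202015625
λ_max, λ_min = (27999544196/208080625 ± √783950362609697868816/43297546500390625)/2 = 3364/25, 215296/208080625
so κ_2 = √((3364/25) / (215296/208080625)) = 360.6250


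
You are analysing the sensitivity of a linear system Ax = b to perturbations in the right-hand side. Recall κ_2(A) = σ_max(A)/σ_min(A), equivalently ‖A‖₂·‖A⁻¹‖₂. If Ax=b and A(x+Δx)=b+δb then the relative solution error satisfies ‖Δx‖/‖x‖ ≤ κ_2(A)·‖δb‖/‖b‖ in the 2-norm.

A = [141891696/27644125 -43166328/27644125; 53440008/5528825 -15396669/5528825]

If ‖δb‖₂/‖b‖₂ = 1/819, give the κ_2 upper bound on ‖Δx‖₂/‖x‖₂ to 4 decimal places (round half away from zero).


0.1986

M = AᵀA = [316709739687744/2644282515625 -92369883575592/2644282515625; -92369883575592/2644282515625 26954212042881/2644282515625]. tr(M)=549862322769/4230852025, det(M)=2702336256/4230852025
solving λ² − 549862322769/4230852025·λ + 2702336256/4230852025 = 0 gives λ = 3249/25, 831744/169234081
κ_2(A) = √(λ_max/λ_min) = √((3249/25) / (831744/169234081)) = 162.6125
worst-case relative error ≤ 162.6125 × 1/819 = 0.1986


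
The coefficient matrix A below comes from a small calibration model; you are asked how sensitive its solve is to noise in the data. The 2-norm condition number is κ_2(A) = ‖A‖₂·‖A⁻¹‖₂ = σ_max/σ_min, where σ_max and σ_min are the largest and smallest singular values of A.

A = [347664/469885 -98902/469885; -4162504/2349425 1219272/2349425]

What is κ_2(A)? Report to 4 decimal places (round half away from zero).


361.4500

M = AᵀA = [120403526464/32661525625 -35117403552/32661525625; -35117403552/32661525625 10243576036/32661525625]. tr(M)=209035364/52258441, det(M)=6400/52258441
eigenvalues of AᵀA: λ = (tr ± √(tr²−4·det))/2 = 4, 1600/52258441
κ = σ_max/σ_min = 2/(40/7229) = 361.4500


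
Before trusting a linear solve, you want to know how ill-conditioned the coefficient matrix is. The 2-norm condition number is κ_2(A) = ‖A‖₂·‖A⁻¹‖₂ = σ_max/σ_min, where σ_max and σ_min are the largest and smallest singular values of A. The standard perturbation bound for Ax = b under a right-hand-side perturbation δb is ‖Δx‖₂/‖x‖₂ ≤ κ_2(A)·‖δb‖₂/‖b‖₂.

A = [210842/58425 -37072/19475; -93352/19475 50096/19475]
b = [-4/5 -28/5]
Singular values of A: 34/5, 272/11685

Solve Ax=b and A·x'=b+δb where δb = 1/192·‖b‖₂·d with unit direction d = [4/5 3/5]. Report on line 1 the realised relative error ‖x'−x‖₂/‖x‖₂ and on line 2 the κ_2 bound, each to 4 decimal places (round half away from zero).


0.0074
1.5215

from the listed singular values, σ₁ = 34/5, σ_n = 272/11685
κ_2(A) = (34/5) / (272/11685) = 292.1250
perturbation bound = 292.1250·1/192 = 1.5215
solve Ax = b  →  x = [-80.3460 -151.8988]
‖b‖ = 5.6569, ‖x‖ = 171.8392
δb = ε·‖b‖·d = [0.0236 0.0177]; solving A·Δx = δb gives ‖Δx‖ = 1.2657
dividing the unrounded norms, ‖Δx‖/‖x‖ = 0.0074
tightness: 0.0074 against a bound of 1.5215 (unrounded ratio ≈ 0.0048)


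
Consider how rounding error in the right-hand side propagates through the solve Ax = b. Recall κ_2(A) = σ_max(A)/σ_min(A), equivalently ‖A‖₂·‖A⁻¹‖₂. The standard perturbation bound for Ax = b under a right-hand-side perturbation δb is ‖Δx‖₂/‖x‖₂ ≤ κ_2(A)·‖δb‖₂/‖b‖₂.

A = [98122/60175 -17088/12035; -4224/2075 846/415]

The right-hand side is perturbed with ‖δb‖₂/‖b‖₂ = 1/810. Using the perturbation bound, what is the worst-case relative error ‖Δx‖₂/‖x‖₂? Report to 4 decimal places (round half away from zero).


0.0369

M = AᵀA = [985327876/144841225 -187281024/28968245; -187281024/28968245 35756676/5793649]. tr(M)=2234536/172225, det(M)=1296/6889
eigenvalues of AᵀA: λ = (tr ± √(tr²−4·det))/2 = 324/25, 100/6889
κ = σ_max/σ_min = (18/5)/(10/83) = 29.8800
worst-case relative error ≤ 29.8800 × 1/810 = 0.0369


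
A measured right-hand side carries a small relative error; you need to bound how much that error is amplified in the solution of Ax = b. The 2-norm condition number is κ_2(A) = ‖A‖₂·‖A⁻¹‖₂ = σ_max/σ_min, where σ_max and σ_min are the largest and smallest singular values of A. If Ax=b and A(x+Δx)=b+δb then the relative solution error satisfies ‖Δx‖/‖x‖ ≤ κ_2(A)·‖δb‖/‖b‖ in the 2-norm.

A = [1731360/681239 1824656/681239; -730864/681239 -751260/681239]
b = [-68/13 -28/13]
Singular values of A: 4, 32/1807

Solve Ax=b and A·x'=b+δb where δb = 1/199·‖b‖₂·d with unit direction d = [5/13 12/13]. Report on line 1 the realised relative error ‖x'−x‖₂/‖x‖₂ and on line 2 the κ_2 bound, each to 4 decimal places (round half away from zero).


0.0071
1.1351

from the listed singular values, σ₁ = 4, σ_n = 32/1807
κ = σ_max/σ_min = 4/(32/1807) = 225.8750
bound on ‖Δx‖/‖x‖: κ·ε = 225.8750·1/199 = 1.1351
solve Ax = b  →  x = [162.8750 -156.5000]
‖b‖ = 5.6569, ‖x‖ = 225.8772
δb = ε·‖b‖·d = [0.0109 0.0262]; solving A·Δx = δb gives ‖Δx‖ = 1.6052
realised ‖Δx‖/‖x‖ = 0.0071
so the bound overstates the realised error by a factor of ≈ 159.7193 (computed from the unrounded values)


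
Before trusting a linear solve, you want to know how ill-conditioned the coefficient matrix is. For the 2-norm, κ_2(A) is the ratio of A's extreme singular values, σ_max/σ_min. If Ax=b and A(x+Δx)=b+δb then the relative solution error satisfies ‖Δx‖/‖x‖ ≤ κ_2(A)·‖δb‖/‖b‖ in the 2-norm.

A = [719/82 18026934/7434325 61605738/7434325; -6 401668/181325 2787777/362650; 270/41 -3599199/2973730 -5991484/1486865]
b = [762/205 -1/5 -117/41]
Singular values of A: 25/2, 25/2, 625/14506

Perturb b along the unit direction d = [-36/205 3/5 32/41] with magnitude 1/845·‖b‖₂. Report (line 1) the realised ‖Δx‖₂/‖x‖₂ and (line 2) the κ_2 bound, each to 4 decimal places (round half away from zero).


largest singular value 25/2, smallest 625/14506
condition number: (25/2) ÷ (625/14506) = 290.1200
bound on ‖Δx‖/‖x‖: κ·ε = 290.1200·1/845 = 0.3433
solve Ax = b  →  x = [0.0960 66.9198 -19.2349]
2-norm of b is 4.6904; of x, 69.6294
δb = ε·‖b‖·d = [-0.0010 0.0033 0.0043]; solving A·Δx = δb gives ‖Δx‖ = 0.1288
realised ‖Δx‖/‖x‖ = 0.0019
so the bound overstates the realised error by a factor of ≈ 185.5630 (computed from the unrounded values)

0.0019
0.3433


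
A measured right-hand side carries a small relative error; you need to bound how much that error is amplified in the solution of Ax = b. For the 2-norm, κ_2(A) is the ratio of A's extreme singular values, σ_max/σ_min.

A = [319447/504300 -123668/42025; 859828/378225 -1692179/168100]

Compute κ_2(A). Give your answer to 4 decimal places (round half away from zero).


M = AᵀA = [20395655209/3662186256 -629399600/25431849; -629399600/25431849 4973072249/45212176]. tr(M)=125881769/1089288, det(M)=3418801/34857216
eigenvalues of AᵀA: λ = (tr ± √(tr²−4·det))/2 = 1849/16, 1849/2178576
κ_2(A) = √(λ_max/λ_min) = √((1849/16) / (1849/2178576)) = 369.0000

369.0000


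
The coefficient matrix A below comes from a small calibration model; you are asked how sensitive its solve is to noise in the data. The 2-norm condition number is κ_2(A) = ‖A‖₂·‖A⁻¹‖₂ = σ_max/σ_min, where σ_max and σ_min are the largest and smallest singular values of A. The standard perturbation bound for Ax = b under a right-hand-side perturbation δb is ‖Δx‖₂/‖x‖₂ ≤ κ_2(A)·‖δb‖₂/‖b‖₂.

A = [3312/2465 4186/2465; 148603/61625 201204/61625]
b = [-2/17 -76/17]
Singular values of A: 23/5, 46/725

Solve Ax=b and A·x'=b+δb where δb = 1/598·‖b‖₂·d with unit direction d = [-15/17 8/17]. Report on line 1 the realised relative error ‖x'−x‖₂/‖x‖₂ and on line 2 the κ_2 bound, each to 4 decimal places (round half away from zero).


0.0037
0.1212

from the listed singular values, σ₁ = 23/5, σ_n = 46/725
κ_2(A) = (23/5) / (46/725) = 72.5000
perturbation bound = 72.5000·1/598 = 0.1212
solve Ax = b  →  x = [24.6957 -19.6087]
‖b‖ = 4.4721, ‖x‖ = 31.5337
Δx = A⁻¹·δb where δb = 1/598·4.4721·d; ‖Δx‖ = 0.1179
relative error = 0.0037
tightness: 0.0037 against a bound of 0.1212 (unrounded ratio ≈ 0.0308)


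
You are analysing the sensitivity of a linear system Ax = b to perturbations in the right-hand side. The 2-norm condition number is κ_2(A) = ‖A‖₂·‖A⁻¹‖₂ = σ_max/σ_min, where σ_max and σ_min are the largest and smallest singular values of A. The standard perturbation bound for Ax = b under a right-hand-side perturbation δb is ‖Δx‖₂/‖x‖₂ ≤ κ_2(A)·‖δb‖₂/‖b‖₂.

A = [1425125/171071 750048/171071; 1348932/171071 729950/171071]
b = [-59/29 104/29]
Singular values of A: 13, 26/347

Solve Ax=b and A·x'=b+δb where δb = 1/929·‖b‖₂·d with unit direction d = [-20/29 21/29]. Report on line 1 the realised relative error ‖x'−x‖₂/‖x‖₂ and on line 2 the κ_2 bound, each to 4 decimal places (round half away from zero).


0.0011
0.1868

σ_max = 13, σ_min = 26/347
κ_2(A) = 13 / (26/347) = 173.5000
bound on ‖Δx‖/‖x‖: κ·ε = 173.5000·1/929 = 0.1868
solve Ax = b  →  x = [-25.0543 47.1403]
‖b‖₂ = 4.1231 and ‖x‖₂ = 53.3847
with δb = [-0.0031 0.0032], A·Δx = δb → ‖Δx‖ = 0.0592
relative error = 0.0011
so the bound overstates the realised error by a factor of ≈ 168.3199 (computed from the unrounded values)


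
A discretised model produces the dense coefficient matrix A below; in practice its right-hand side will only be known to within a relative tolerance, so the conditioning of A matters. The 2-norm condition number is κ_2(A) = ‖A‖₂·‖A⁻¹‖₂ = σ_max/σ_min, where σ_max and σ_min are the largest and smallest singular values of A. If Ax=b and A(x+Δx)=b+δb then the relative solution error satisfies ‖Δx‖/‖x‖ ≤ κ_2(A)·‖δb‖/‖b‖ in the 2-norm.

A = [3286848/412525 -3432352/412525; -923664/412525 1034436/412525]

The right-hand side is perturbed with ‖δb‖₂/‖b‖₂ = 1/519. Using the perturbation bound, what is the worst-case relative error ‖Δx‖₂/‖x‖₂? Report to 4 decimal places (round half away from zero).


AᵀA = [18650439936/272283001 -19579344960/272283001; -19579344960/272283001 20561756944/272283001]; tr = 46625680/323761, det = 589824/323761
λ_max, λ_min = (46625680/323761 ± √2173190187430144/104821185121)/2 = 144, 4096/323761
κ_2(A) = √(λ_max/λ_min) = √(144 / (4096/323761)) = 106.6875
κ_2(A)·‖δb‖/‖b‖ = 0.2056

0.2056


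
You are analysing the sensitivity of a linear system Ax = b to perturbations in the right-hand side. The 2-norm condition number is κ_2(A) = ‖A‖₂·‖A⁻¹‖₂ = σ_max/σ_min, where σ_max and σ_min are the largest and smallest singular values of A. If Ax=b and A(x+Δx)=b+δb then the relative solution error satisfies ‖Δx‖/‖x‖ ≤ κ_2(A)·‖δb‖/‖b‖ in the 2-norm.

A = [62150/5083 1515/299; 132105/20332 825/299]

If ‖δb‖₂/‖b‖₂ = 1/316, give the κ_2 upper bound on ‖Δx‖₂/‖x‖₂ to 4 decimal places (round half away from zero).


M = AᵀA = [274234225/1430416 28565625/357604; 28565625/357604 2975850/89401]. tr(M)=1904425/8464, det(M)=5625/8464
solving λ² − 1904425/8464·λ + 5625/8464 = 0 gives λ = 225, 25/8464
κ_2(A) = √(λ_max/λ_min) = √(225 / (25/8464)) = 276.0000
perturbation bound = 276.0000·1/316 = 0.8734

0.8734


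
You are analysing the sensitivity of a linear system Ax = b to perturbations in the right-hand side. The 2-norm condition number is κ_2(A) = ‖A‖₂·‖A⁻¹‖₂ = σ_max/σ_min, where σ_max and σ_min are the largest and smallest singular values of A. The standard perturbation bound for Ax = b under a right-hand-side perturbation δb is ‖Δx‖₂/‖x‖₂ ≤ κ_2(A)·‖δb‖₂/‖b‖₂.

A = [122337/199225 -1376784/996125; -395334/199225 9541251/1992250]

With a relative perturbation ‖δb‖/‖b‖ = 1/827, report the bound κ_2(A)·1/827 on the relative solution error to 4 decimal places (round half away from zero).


AᵀA = [21077577/4884997 -252851949/24424985; -252851949/24424985 12137551677/488499700]; tr = 1095793029/37576900, det = 59049/1503076
char-poly roots: 729/25 and 2025/1503076
σ_max=√(729/25)=(27/5), σ_min=√(2025/1503076)=(45/1226) → κ = 147.1200
bound on ‖Δx‖/‖x‖: κ·ε = 147.1200·1/827 = 0.1779

0.1779


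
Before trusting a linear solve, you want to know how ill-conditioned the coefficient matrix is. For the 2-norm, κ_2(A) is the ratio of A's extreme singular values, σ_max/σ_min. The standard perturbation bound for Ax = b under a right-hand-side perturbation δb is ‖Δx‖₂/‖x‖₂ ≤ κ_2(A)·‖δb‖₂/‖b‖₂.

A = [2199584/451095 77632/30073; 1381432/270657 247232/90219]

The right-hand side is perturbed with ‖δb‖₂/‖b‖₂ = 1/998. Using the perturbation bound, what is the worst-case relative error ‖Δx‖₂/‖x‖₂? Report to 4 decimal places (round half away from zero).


form AᵀA = [6382624832/128095425 226935296/8539695; 226935296/8539695 8069120/569313] with trace 482245696/7535025 and determinant 262144/7535025
solving λ² − 482245696/7535025·λ + 262144/7535025 = 0 gives λ = 64, 4096/7535025
σ_max=√64=8, σ_min=√(4096/7535025)=(64/2745) → κ = 343.1250
bound on ‖Δx‖/‖x‖: κ·ε = 343.1250·1/998 = 0.3438

0.3438


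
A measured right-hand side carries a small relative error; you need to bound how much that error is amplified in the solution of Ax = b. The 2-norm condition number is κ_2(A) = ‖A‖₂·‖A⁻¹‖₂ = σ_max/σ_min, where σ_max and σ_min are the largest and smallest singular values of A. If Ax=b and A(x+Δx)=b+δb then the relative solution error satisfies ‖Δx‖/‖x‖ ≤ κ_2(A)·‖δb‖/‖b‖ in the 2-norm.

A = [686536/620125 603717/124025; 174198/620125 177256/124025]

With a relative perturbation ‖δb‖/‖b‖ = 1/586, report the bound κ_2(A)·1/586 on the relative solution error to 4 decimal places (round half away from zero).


AᵀA = [802682596/615288025 712561752/123057605; 712561752/123057605 633430249/24611521]; tr = 9897941/366025, det = 676/14641
eigenvalues of AᵀA: λ = (tr ± √(tr²−4·det))/2 = 676/25, 25/14641
κ = σ_max/σ_min = (26/5)/(5/121) = 125.8400
perturbation bound = 125.8400·1/586 = 0.2147

0.2147


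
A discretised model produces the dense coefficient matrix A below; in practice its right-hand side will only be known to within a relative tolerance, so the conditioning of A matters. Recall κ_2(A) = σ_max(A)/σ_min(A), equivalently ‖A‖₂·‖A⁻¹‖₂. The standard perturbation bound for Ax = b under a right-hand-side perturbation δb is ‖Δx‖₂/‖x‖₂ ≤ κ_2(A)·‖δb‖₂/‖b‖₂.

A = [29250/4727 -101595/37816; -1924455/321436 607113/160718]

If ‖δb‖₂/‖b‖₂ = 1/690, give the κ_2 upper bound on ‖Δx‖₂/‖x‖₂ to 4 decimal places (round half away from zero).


AᵀA = [9107786025/122855056 -2410427565/61427528; -2410427565/61427528 10559221569/491420224]; tr = 162596421/1700416, det = 1445900625/27206656
λ_max, λ_min = (162596421/1700416 ± √25822937982719241/2891414573056)/2 = 1521/16, 950625/1700416
κ = σ_max/σ_min = (39/4)/(975/1304) = 13.0400
κ_2(A)·‖δb‖/‖b‖ = 0.0189

0.0189


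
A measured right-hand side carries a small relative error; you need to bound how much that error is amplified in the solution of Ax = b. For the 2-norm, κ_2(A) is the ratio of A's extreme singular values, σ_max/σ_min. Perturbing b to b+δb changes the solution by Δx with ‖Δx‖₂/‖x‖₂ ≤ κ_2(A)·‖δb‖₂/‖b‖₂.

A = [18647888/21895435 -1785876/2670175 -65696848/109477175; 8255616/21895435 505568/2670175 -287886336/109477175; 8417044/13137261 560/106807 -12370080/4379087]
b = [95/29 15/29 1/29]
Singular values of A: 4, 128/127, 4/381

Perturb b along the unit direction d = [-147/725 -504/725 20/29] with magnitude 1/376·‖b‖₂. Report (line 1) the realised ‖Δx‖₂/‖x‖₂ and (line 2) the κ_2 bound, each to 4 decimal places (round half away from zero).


largest singular value 4, smallest 4/381
κ_2(A) = 4 / (4/381) = 381.0000
κ_2(A)·‖δb‖/‖b‖ = 1.0133
solve Ax = b  →  x = [-61.9297 -71.0269 -14.1904]
2-norm of b is 3.3166; of x, 95.2968
with δb = [-0.0018 -0.0061 0.0061], A·Δx = δb → ‖Δx‖ = 0.8402
relative error = 0.0088
so the bound overstates the realised error by a factor of ≈ 114.9323 (computed from the unrounded values)

0.0088
1.0133


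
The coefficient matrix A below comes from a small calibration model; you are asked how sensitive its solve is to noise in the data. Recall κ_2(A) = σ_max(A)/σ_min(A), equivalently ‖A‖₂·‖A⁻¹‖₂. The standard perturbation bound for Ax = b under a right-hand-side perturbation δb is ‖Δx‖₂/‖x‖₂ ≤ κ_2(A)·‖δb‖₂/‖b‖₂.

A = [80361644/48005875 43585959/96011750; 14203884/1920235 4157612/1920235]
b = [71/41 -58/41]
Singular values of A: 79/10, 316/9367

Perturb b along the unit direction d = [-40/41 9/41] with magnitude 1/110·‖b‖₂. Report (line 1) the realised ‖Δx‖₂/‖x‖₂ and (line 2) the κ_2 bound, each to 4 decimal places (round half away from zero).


0.0102
2.1289

σ_max = 79/10, σ_min = 316/9367
κ = σ_max/σ_min = (79/10)/(316/9367) = 234.1750
worst-case relative error ≤ 234.1750 × 1/110 = 2.1289
solve Ax = b  →  x = [16.4782 -56.9489]
‖b‖ = 2.2361, ‖x‖ = 59.2849
δb = ε·‖b‖·d = [-0.0198 0.0045]; solving A·Δx = δb gives ‖Δx‖ = 0.6026
realised ‖Δx‖/‖x‖ = 0.0102
so the bound overstates the realised error by a factor of ≈ 209.4530 (computed from the unrounded values)


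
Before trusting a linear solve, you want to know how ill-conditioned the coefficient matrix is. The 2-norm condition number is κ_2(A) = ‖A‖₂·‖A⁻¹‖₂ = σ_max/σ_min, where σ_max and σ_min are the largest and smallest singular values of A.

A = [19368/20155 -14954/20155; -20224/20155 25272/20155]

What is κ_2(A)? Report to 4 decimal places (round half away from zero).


8.6875

form AᵀA = [31365184/16248961 -32029200/16248961; -32029200/16248961 34491844/16248961] with trace 78308/19321 and determinant 4096/19321
char-poly roots: 4 and 1024/19321
σ_max=√4=2, σ_min=√(1024/19321)=(32/139) → κ = 8.6875


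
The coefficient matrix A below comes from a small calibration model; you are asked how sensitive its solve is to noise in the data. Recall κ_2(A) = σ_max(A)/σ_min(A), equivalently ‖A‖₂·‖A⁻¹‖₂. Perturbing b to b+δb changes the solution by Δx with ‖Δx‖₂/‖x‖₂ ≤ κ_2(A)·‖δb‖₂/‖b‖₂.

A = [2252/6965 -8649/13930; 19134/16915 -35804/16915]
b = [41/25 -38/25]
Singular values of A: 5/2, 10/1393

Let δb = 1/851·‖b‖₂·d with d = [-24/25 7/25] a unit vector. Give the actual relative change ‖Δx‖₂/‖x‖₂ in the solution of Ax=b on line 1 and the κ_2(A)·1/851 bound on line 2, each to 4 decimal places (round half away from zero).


largest singular value 5/2, smallest 10/1393
κ_2(A) = (5/2) / (10/1393) = 348.2500
bound on ‖Δx‖/‖x‖: κ·ε = 348.2500·1/851 = 0.4092
solve Ax = b  →  x = [-246.0118 -130.7529]
‖b‖ = 2.2361, ‖x‖ = 278.6003
Δx = A⁻¹·δb where δb = 1/851·2.2361·d; ‖Δx‖ = 0.3660
realised ‖Δx‖/‖x‖ = 0.0013
tightness: 0.0013 against a bound of 0.4092 (unrounded ratio ≈ 0.0032)

0.0013
0.4092


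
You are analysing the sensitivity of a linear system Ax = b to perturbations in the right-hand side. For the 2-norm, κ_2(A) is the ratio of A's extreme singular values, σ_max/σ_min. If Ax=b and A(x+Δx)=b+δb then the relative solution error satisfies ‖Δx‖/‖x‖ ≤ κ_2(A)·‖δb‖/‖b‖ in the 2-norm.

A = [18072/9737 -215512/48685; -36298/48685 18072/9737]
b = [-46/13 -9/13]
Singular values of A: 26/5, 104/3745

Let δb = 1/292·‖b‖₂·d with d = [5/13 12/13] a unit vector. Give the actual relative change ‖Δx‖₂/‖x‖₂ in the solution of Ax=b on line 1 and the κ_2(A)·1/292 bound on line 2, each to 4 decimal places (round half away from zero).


0.0062
0.6413

σ_max = 26/5, σ_min = 104/3745
condition number: (26/5) ÷ (104/3745) = 187.2500
κ_2(A)·‖δb‖/‖b‖ = 0.6413
solve Ax = b  →  x = [-66.7012 -27.1672]
‖b‖₂ = 3.6056 and ‖x‖₂ = 72.0215
δb = ε·‖b‖·d = [0.0047 0.0114]; solving A·Δx = δb gives ‖Δx‖ = 0.4446
realised ‖Δx‖/‖x‖ = 0.0062
tightness: 0.0062 against a bound of 0.6413 (unrounded ratio ≈ 0.0096)


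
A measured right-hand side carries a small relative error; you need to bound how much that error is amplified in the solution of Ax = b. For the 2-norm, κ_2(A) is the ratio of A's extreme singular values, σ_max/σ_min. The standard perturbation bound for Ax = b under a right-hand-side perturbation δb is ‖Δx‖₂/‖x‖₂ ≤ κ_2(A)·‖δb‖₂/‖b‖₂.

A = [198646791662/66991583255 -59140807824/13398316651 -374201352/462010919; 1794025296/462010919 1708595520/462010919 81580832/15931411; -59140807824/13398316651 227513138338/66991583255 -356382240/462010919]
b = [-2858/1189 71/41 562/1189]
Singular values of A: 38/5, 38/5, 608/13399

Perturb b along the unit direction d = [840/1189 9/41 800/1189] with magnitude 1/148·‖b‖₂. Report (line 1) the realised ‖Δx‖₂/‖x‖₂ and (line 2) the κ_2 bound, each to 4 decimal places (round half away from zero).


0.0203
1.1317

largest singular value 38/5, smallest 608/13399
condition number: (38/5) ÷ (608/13399) = 167.4875
bound on ‖Δx‖/‖x‖: κ·ε = 167.4875·1/148 = 1.1317
solve Ax = b  →  x = [10.9623 10.8037 -15.7769]
‖b‖₂ = 3.0000 and ‖x‖₂ = 22.0410
Δx = A⁻¹·δb where δb = 1/148·3.0000·d; ‖Δx‖ = 0.4467
dividing the unrounded norms, ‖Δx‖/‖x‖ = 0.0203
realised/bound (from unrounded values) ≈ 0.0179


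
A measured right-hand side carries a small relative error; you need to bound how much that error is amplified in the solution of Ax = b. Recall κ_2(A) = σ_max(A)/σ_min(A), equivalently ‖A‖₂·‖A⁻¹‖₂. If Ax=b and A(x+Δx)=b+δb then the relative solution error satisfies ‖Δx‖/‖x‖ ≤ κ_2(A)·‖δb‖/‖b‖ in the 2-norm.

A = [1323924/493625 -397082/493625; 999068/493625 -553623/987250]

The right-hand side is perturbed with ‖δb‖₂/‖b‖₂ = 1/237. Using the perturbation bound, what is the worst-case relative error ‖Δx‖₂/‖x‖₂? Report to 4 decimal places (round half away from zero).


M = AᵀA = [110036465056/9746625625 -32090396058/9746625625; -32090396058/9746625625 37487795401/38986502500]. tr(M)=764213849/62378404, det(M)=240100/15594601
eigenvalues of AᵀA: λ = (tr ± √(tr²−4·det))/2 = 49/4, 19600/15594601
κ = σ_max/σ_min = (7/2)/(140/3949) = 98.7250
κ_2(A)·‖δb‖/‖b‖ = 0.4166

0.4166


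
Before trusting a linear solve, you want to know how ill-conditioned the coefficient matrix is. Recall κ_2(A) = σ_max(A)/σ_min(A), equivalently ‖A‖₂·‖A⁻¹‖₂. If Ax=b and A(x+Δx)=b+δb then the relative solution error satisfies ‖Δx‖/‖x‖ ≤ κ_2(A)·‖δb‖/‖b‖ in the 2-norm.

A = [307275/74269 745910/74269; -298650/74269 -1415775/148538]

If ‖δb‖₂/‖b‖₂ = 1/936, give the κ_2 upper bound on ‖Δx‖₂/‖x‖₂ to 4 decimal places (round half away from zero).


AᵀA = [218323125/6558721 523912125/6558721; 523912125/6558721 5029662025/26234884]; tr = 34928725/155236, det = 140625/155236
λ_max, λ_min = (34928725/155236 ± √1219928509875625/24098215696)/2 = 225, 625/155236
so κ_2 = √(225 / (625/155236)) = 236.4000
worst-case relative error ≤ 236.4000 × 1/936 = 0.2526

0.2526


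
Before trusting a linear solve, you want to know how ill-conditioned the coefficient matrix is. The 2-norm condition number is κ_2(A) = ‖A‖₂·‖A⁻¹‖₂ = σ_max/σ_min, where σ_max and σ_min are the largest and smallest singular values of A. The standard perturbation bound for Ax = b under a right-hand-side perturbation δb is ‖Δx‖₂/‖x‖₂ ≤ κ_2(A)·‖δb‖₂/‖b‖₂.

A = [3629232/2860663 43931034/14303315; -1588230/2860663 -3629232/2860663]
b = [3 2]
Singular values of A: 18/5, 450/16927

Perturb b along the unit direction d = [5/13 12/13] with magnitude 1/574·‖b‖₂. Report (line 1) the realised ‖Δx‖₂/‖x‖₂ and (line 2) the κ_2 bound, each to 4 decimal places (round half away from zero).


0.0021
0.2359

from the listed singular values, σ₁ = 18/5, σ_n = 450/16927
κ = σ_max/σ_min = (18/5)/(450/16927) = 135.4160
perturbation bound = 135.4160·1/574 = 0.2359
solve Ax = b  →  x = [-103.9525 43.9154]
‖b‖ = 3.6056, ‖x‖ = 112.8480
re-solving with b+δb shifts x by Δx of norm 0.2363
relative error = 0.0021
so the bound overstates the realised error by a factor of ≈ 112.6743 (computed from the unrounded values)


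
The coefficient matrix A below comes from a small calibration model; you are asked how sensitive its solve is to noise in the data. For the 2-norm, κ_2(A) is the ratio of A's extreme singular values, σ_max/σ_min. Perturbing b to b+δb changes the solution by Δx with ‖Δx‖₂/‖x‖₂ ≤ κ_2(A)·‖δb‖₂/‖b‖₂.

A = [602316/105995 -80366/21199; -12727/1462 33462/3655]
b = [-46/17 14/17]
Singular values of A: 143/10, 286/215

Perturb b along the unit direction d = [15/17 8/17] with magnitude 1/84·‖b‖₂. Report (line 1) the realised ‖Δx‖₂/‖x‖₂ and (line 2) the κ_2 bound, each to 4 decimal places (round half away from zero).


0.0168
0.1280

largest singular value 143/10, smallest 286/215
condition number: (143/10) ÷ (286/215) = 10.7500
κ_2(A)·‖δb‖/‖b‖ = 0.1280
solve Ax = b  →  x = [-1.1382 -0.9923]
2-norm of b is 2.8284; of x, 1.5100
δb = ε·‖b‖·d = [0.0297 0.0158]; solving A·Δx = δb gives ‖Δx‖ = 0.0253
dividing the unrounded norms, ‖Δx‖/‖x‖ = 0.0168
tightness: 0.0168 against a bound of 0.1280 (unrounded ratio ≈ 0.1310)


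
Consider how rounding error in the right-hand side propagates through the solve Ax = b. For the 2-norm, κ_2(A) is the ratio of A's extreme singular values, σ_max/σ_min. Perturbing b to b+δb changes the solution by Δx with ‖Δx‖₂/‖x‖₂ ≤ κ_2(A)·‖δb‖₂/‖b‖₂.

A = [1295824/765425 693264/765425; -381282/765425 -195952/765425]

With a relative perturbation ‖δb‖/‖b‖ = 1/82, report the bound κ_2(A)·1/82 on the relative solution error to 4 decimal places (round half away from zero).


2.7454

form AᵀA = [2919257284/937400689 1556897760/937400689; 1556897760/937400689 830419456/937400689] with trace 12974660/3243601 and determinant 1024/3243601
char-poly roots: 4 and 256/3243601
σ_max=√4=2, σ_min=√(256/3243601)=(16/1801) → κ = 225.1250
perturbation bound = 225.1250·1/82 = 2.7454


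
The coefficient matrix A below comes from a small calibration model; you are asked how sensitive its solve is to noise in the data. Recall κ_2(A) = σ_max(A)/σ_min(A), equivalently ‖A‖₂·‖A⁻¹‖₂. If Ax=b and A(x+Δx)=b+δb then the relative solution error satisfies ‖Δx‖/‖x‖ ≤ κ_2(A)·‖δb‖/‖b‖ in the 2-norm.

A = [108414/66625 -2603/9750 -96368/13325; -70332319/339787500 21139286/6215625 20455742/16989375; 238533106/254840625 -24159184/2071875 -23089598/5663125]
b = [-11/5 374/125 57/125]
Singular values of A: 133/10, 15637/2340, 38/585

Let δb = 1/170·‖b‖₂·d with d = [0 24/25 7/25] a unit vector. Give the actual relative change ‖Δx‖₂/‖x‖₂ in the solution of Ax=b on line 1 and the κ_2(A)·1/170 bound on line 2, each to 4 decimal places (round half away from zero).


largest singular value 133/10, smallest 38/585
κ = σ_max/σ_min = (133/10)/(38/585) = 204.7500
κ_2(A)·‖δb‖/‖b‖ = 1.2044
solve Ax = b  →  x = [44.9920 -0.0745 10.4302]
‖b‖ = 3.7417, ‖x‖ = 46.1852
re-solving with b+δb shifts x by Δx of norm 0.3388
realised ‖Δx‖/‖x‖ = 0.0073
tightness: 0.0073 against a bound of 1.2044 (unrounded ratio ≈ 0.0061)

0.0073
1.2044


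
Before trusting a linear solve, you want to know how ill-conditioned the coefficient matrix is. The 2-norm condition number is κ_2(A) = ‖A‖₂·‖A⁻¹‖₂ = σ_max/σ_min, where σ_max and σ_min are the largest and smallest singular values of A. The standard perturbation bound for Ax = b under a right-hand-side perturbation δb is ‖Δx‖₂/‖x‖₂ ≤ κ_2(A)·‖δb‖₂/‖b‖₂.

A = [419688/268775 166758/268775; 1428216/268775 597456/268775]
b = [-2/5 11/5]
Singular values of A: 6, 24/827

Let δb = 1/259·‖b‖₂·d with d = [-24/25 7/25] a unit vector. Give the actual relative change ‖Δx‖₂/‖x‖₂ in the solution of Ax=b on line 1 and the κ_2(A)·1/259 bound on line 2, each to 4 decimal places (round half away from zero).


0.0086
0.7983

largest singular value 6, smallest 24/827
κ = σ_max/σ_min = 6/(24/827) = 206.7500
bound on ‖Δx‖/‖x‖: κ·ε = 206.7500·1/259 = 0.7983
solve Ax = b  →  x = [-12.9455 31.9359]
‖b‖₂ = 2.2361 and ‖x‖₂ = 34.4599
Δx = A⁻¹·δb where δb = 1/259·2.2361·d; ‖Δx‖ = 0.2975
dividing the unrounded norms, ‖Δx‖/‖x‖ = 0.0086
tightness: 0.0086 against a bound of 0.7983 (unrounded ratio ≈ 0.0108)


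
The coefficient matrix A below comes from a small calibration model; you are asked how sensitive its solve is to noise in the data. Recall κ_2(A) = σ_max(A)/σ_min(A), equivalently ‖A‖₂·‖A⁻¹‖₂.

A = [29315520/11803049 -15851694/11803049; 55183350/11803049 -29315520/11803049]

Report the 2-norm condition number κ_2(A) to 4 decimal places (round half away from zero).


326.7280

AᵀA = [13510732976100/482048324209 -7205637553920/482048324209; -7205637553920/482048324209 3843169257924/482048324209]; tr = 60048104616/1667987281, det = 20250000/1667987281
λ_max, λ_min = (60048104616/1667987281 ± √3605639761004319507456/2782181569577772961)/2 = 36, 562500/1667987281
σ_max=√36=6, σ_min=√(562500/1667987281)=(750/40841) → κ = 326.7280


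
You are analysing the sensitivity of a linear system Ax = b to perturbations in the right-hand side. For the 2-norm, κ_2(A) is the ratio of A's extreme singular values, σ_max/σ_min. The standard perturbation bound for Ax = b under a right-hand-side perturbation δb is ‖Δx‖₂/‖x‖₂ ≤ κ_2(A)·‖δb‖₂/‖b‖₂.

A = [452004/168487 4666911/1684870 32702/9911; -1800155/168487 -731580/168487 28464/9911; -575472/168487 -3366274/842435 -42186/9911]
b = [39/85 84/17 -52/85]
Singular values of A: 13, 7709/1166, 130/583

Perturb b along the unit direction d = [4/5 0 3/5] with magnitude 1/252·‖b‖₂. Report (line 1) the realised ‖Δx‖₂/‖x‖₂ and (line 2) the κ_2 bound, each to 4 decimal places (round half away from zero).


from the listed singular values, σ₁ = 13, σ_n = 130/583
condition number: 13 ÷ (130/583) = 58.3000
perturbation bound = 58.3000·1/252 = 0.2313
solve Ax = b  →  x = [-0.3536 0.0092 0.4189]
2-norm of b is 5.0000; of x, 0.5482
δb = ε·‖b‖·d = [0.0159 0.0000 0.0119]; solving A·Δx = δb gives ‖Δx‖ = 0.0890
realised ‖Δx‖/‖x‖ = 0.1623
so the bound overstates the realised error by a factor of ≈ 1.4254 (computed from the unrounded values)

0.1623
0.2313


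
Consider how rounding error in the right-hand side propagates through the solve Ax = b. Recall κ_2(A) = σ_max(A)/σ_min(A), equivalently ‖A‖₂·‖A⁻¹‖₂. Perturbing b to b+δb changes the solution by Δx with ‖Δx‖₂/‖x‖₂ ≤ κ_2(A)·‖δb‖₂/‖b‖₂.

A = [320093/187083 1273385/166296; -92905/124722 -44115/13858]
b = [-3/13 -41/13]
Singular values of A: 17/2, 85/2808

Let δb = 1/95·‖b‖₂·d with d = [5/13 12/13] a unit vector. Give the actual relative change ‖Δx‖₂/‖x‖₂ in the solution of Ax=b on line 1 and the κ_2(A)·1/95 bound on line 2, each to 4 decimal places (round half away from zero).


σ_max = 17/2, σ_min = 85/2808
condition number: (17/2) ÷ (85/2808) = 280.8000
κ_2(A)·‖δb‖/‖b‖ = 2.9558
solve Ax = b  →  x = [96.7145 -21.6402]
2-norm of b is 3.1623; of x, 99.1060
re-solving with b+δb shifts x by Δx of norm 1.0997
relative error = 0.0111
so the bound overstates the realised error by a factor of ≈ 266.3905 (computed from the unrounded values)

0.0111
2.9558


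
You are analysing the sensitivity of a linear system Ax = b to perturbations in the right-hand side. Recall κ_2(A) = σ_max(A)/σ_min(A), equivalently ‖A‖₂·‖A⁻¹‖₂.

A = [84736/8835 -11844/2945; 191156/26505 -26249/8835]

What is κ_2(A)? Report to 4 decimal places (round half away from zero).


form AᵀA = [4046492944/28100601 -562006900/9366867; -562006900/9366867 78061321/3122289] with trace 4749044833/28100601 and determinant 7311616/28100601
eigenvalues of AᵀA: λ = (tr ± √(tr²−4·det))/2 = 169, 43264/28100601
σ_max=√169=13, σ_min=√(43264/28100601)=(208/5301) → κ = 331.3125

331.3125


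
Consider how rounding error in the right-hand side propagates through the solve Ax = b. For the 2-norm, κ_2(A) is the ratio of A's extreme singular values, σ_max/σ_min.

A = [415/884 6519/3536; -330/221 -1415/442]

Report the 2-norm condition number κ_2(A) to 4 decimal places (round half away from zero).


M = AᵀA = [6625/2704 61065/10816; 61065/10816 590449/43264]. tr(M)=4121/256, det(M)=25/16
char-poly roots: 16 and 25/256
so κ_2 = √(16 / (25/256)) = 12.8000

12.8000


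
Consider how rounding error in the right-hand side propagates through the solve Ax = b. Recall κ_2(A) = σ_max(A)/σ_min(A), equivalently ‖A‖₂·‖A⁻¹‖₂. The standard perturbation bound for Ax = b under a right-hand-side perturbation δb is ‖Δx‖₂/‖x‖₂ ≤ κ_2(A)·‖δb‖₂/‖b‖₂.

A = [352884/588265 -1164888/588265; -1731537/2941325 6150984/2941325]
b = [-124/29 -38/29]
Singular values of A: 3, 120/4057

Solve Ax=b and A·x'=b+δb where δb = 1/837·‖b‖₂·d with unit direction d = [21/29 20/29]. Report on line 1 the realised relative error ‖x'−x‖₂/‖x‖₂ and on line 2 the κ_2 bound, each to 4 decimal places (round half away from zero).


0.0013
0.1212

from the listed singular values, σ₁ = 3, σ_n = 120/4057
condition number: 3 ÷ (120/4057) = 101.4250
perturbation bound = 101.4250·1/837 = 0.1212
solve Ax = b  →  x = [-130.0107 -37.2253]
2-norm of b is 4.4721; of x, 135.2350
Δx = A⁻¹·δb where δb = 1/837·4.4721·d; ‖Δx‖ = 0.1806
realised ‖Δx‖/‖x‖ = 0.0013
so the bound overstates the realised error by a factor of ≈ 90.7184 (computed from the unrounded values)


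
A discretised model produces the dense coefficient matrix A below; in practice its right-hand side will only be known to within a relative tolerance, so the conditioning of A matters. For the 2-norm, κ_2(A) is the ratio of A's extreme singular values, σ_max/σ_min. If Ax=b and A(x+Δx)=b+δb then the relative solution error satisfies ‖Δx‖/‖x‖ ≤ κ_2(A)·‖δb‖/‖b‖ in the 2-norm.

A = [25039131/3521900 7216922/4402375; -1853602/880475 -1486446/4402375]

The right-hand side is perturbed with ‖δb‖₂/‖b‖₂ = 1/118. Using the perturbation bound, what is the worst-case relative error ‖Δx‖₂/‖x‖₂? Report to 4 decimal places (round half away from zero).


0.4659

M = AᵀA = [1091090443561/19846047376 153381257991/12403779610; 153381257991/12403779610 86869575784/31009449025]. tr(M)=17053643249/295152400, det(M)=3258025/2951524
λ_max, λ_min = (17053643249/295152400 ± √290442102504959276001/87114939225760000)/2 = 1444/25, 225625/11806096
κ_2(A) = √(λ_max/λ_min) = √((1444/25) / (225625/11806096)) = 54.9760
worst-case relative error ≤ 54.9760 × 1/118 = 0.4659


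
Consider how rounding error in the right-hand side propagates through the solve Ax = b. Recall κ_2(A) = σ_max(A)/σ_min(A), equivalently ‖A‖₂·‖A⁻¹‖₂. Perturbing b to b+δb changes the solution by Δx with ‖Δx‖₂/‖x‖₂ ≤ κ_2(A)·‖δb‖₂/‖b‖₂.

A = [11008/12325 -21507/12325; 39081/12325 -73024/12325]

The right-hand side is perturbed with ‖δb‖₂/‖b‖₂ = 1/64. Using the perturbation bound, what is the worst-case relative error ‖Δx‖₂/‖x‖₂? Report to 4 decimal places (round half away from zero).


AᵀA = [155153/14297 -290880/14297; -290880/14297 545417/14297]; tr = 41210/841, det = 49/841
char-poly roots: 49 and 1/841
σ_max=√49=7, σ_min=√(1/841)=(1/29) → κ = 203.0000
perturbation bound = 203.0000·1/64 = 3.1719

3.1719
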